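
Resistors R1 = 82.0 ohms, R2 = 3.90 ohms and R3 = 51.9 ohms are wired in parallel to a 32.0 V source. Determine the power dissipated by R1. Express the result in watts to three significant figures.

12.5 W

R1 sits directly across the source, so P = V²/R with V = 32.0 V.
P_R1 = V² / R1 = (32.0)² / 82.0 Ω = 12.49 W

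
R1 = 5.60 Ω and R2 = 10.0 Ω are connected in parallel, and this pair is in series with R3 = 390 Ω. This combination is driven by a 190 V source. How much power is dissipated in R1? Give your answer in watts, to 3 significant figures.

0.536 W

Combine R1 and R2 into their parallel equivalent first, reducing the network to two series resistors.
R_p = (5.60×10.0)/(5.60+10.0) = 3.590 Ω
R_total = R_p + 390 = 3.590 + 390 = 393.6 Ω
I = V / R_total = 190 / 393.6 = 0.4827 A
Voltage across the parallel pair: V_p = I × R_p = 0.4827 × 3.590 = 1.733 V
R1 has V_p across it, so P = V_p²/R1.
P_R1 = (1.733)² / 5.60 = 0.5362 W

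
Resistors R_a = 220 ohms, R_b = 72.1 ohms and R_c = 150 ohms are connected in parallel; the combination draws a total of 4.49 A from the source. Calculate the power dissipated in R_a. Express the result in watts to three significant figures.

146 W

We need the common branch voltage; get it from I_total × R_eq, then P = V²/R for the branch.
1/R_eq = 1/220 + 1/72.1 + 1/150 ⇒ R_eq = 39.87 Ω
V = I_total × R_eq = 4.490 × 39.87 = 179.0 V
P_R_a = V² / R_a = (179.0)² / 220 = 145.7 W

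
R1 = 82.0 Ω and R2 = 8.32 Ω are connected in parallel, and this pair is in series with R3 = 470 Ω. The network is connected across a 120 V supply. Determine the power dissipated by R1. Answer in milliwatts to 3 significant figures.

43.9 mW

Collapse the R1‖R2 pair into one equivalent R_p; then R_p and R3 form a series string.
R_p = (82.0×8.32)/(82.0+8.32) = 7.554 Ω
R_total = R_p + 470 = 7.554 + 470 = 477.6 Ω
I = V / R_total = 120 / 477.6 = 0.2513 A
Voltage across the parallel pair: V_p = I × R_p = 0.2513 × 7.554 = 1.898 V
R1 sits across V_p; its power is V_p²/R.
P_R1 = (1.898)² / 82.0 = 0.04394 W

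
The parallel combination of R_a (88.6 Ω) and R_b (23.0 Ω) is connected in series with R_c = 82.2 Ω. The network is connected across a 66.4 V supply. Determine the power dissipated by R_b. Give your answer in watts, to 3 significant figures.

6.33 W

Collapse the R_a‖R_b pair into one equivalent R_p; then R_p and R_c form a series string.
R_p = (88.6×23.0)/(88.6+23.0) = 18.26 Ω
R_total = R_p + 82.2 = 18.26 + 82.2 = 100.5 Ω
I = V / R_total = 66.4 / 100.5 = 0.6610 A
Voltage across the parallel pair: V_p = I × R_p = 0.6610 × 18.26 = 12.07 V
Use P = V²/R for R_b with V = V_p.
P_R_b = (12.07)² / 23.0 = 6.333 W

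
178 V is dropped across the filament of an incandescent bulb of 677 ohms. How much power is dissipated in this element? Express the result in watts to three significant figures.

46.8 W

V and R are stated; P = V²/R avoids computing the current.
P = (178 V)² / 677 Ω = 46.80 W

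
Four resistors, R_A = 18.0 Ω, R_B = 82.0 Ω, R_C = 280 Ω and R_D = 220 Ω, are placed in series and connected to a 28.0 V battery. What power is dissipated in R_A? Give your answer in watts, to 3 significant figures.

In a series string the same current flows through every resistor — find that current, then P = I²R for the one we want.
R_total = 18.0 + 82.0 + 280 + 220 = 600.0 Ω
I = V / R_total = 28.0 / 600.0 = 0.04667 A
P_R_A = I² × R_A = (0.04667)² × 18.0 = 0.03920 W

0.0392 W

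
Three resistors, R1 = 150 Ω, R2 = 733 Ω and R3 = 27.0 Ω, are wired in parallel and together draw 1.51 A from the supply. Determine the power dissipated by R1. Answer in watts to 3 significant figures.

Parallel branches share V, not I — compute V via R_eq, then use V²/R for the target branch.
1/R_eq = 1/150 + 1/733 + 1/27.0 ⇒ R_eq = 22.19 Ω
V = I_total × R_eq = 1.510 × 22.19 = 33.50 V
P_R1 = V² / R1 = (33.50)² / 150 = 7.484 W

7.48 W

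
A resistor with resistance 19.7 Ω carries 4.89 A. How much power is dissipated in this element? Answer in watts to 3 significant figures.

471 W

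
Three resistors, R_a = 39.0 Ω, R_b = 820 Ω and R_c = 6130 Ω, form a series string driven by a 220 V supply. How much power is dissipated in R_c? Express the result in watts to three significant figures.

In a series string the same current flows through every resistor — find that current, then P = I²R for the one we want.
R_total = 39.0 + 820 + 6130 = 6989 Ω
I = V / R_total = 220 / 6989 = 0.03148 A
P_R_c = I² × R_c = (0.03148)² × 6130 = 6.074 W

6.07 W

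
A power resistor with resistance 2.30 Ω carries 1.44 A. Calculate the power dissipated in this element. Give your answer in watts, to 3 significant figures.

4.77 W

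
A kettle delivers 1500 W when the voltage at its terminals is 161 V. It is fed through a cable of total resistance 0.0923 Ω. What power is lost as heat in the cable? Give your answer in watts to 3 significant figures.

8.01 W

The cable is a series resistance carrying the load current; its dissipation is I²R_line.
I = P / V = 1500 / 161 = 9.317 A through the cable.
P_line = I² R_line = (9.317)² × 0.0923 = 8.012 W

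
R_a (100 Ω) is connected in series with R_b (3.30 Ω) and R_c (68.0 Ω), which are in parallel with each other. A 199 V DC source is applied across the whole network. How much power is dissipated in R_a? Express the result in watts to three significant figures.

Replace R_b and R_c with their parallel equivalent so the circuit becomes R_a in series with R_p.
R_p = (3.30×68.0)/(3.30+68.0) = 3.147 Ω
R_total = 100 + 3.147 = 103.1 Ω
I = V / R_total = 199 / 103.1 = 1.929 A
All the current flows through R_a; use P = I²R.
P_R_a = (1.929)² × 100 = 372.2 W

372 W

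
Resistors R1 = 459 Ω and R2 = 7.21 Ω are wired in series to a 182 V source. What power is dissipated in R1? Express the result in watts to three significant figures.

Series elements share the same current, so find I first, then use P = I²R.
R_total = 459 + 7.21 = 466.2 Ω
I = V / R_total = 182 / 466.2 = 0.3904 A
P_R1 = I² × R1 = (0.3904)² × 459 = 69.95 W

70.0 W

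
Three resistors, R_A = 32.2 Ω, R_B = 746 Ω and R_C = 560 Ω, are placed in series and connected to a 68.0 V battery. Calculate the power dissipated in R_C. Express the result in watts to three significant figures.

The current is common to all series resistors; compute it, then apply P = I²R for the target.
R_total = 32.2 + 746 + 560 = 1338 Ω
I = V / R_total = 68.0 / 1338 = 0.05081 A
P_R_C = I² × R_C = (0.05081)² × 560 = 1.446 W

1.45 W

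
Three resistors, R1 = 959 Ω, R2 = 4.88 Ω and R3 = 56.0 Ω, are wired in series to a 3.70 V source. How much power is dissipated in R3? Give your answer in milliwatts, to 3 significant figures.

0.737 mW

Every series element carries the same I. Get I from the total resistance, then P = I² × R3.
R_total = 959 + 4.88 + 56.0 = 1020 Ω
I = V / R_total = 3.70 / 1020 = 0.003628 A
P_R3 = I² × R3 = (0.003628)² × 56.0 = 0.0007370 W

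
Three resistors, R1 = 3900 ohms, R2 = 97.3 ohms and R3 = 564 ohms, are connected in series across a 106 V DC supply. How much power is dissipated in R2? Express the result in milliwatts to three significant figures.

52.5 mW

In a series string the same current flows through every resistor — find that current, then P = I²R for the one we want.
R_total = 3900 + 97.3 + 564 = 4561 Ω
I = V / R_total = 106 / 4561 = 0.02324 A
P_R2 = I² × R2 = (0.02324)² × 97.3 = 0.05255 W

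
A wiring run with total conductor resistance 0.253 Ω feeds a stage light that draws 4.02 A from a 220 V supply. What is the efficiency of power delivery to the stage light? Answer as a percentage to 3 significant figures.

99.5 %

The wiring run carries the full 4.02 A.
P_line = I² R_line = (4.020)² × 0.253 = 4.089 W
P_source = V I = 220 × 4.020 = 884.4 W; P_load = 880.3 W
η = P_load / P_source = 880.3 / 884.4 = 0.9954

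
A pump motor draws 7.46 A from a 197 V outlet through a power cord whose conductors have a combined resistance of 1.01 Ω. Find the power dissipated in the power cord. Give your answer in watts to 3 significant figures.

The power cord and load are in series, so the same current flows in both; the loss is I²R_line.
The power cord carries the full 7.46 A.
P_line = I² R_line = (7.460)² × 1.01 = 56.21 W

56.2 W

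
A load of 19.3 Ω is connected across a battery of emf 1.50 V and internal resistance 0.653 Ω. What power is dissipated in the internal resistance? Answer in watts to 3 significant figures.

The internal resistance carries the same current as the load; P_int = I²r.
I = ε / (r + R) = 1.50 / (0.653 + 19.3) = 0.07518 A
P_int = I² r = (0.07518)² × 0.653 = 0.003690 W

0.00369 W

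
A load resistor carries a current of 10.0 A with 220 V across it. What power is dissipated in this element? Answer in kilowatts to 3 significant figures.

2.20 kW

Since both terminal voltage and current are stated, P = V I gives the power in one step.
P = 220 V × 10.00 A = 2200 W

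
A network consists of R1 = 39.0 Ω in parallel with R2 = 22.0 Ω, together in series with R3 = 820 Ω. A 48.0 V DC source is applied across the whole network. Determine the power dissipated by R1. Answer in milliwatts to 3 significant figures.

Collapse the R1‖R2 pair into one equivalent R_p; then R_p and R3 form a series string.
R_p = (39.0×22.0)/(39.0+22.0) = 14.07 Ω
R_total = R_p + 820 = 14.07 + 820 = 834.1 Ω
I = V / R_total = 48.0 / 834.1 = 0.05755 A
Voltage across the parallel pair: V_p = I × R_p = 0.05755 × 14.07 = 0.8095 V
R1 sits across V_p; its power is V_p²/R.
P_R1 = (0.8095)² / 39.0 = 0.01680 W

16.8 mW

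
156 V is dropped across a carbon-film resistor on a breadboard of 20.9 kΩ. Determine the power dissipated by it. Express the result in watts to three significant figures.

1.16 W

With V across and R both known, P = V²/R gives the dissipation directly.
P = (156 V)² / 20900 Ω = 1.164 W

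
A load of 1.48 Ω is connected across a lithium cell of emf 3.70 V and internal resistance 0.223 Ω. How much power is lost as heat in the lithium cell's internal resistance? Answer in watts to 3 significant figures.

1.05 W

The internal resistance carries the same current as the load; P_int = I²r.
I = ε / (r + R) = 3.70 / (0.223 + 1.48) = 2.173 A
P_int = I² r = (2.173)² × 0.223 = 1.053 W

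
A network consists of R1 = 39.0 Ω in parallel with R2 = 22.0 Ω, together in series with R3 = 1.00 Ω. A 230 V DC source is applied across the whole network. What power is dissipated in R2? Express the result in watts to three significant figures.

First find R_p for the parallel pair, then treat R_p + R3 as a series loop.
R_p = (39.0×22.0)/(39.0+22.0) = 14.07 Ω
R_total = R_p + 1.00 = 14.07 + 1.00 = 15.07 Ω
I = V / R_total = 230 / 15.07 = 15.27 A
Voltage across the parallel pair: V_p = I × R_p = 15.27 × 14.07 = 214.7 V
Use P = V²/R for R2 with V = V_p.
P_R2 = (214.7)² / 22.0 = 2096 W

2100 W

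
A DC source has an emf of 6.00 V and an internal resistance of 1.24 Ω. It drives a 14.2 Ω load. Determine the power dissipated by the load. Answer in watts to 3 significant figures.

Find the circuit current first, then P = I²R for the load (series elements share I).
I = ε / (r + R) = 6.00 / (1.24 + 14.2) = 0.3886 A
P_load = I² R = (0.3886)² × 14.2 = 2.144 W

2.14 W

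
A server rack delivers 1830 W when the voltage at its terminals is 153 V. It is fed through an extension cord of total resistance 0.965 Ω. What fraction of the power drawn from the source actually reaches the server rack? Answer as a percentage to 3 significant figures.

I = P / V = 1830 / 153 = 11.96 A through the extension cord.
P_line = I² R_line = (11.96)² × 0.965 = 138.1 W
P_source = P_load + P_line = 1830 + 138.1 = 1968 W
η = P_load / P_source = 1830 / 1968 = 0.9299

93.0 %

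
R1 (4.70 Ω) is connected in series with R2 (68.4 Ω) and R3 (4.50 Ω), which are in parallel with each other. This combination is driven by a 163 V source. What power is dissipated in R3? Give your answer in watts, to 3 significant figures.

1320 W

Collapse R2‖R3 to a single equivalent, reducing the network to two series elements.
R_p = (68.4×4.50)/(68.4+4.50) = 4.222 Ω
R_total = 4.70 + 4.222 = 8.922 Ω
I = V / R_total = 163 / 8.922 = 18.27 A
Voltage across the parallel pair: V_p = I × R_p = 18.27 × 4.222 = 77.14 V
R3 sees V_p directly, so P = V_p² / R3.
P_R3 = (77.14)² / 4.50 = 1322 W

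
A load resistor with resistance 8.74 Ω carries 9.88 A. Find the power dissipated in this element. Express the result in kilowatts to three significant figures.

0.853 kW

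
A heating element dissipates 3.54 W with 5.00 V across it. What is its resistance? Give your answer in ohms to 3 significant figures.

7.06 Ω

The two known quantities fix the third via R = V² / P.
R = (5.00)² / 3.54 = 7.062 Ω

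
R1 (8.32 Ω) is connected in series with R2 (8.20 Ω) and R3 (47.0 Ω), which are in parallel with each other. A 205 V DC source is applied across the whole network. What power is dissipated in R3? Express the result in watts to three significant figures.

Replace R2 and R3 with their parallel equivalent so the circuit becomes R1 in series with R_p.
R_p = (8.20×47.0)/(8.20+47.0) = 6.982 Ω
R_total = 8.32 + 6.982 = 15.30 Ω
I = V / R_total = 205 / 15.30 = 13.40 A
Voltage across the parallel pair: V_p = I × R_p = 13.40 × 6.982 = 93.54 V
R3 sees V_p directly, so P = V_p² / R3.
P_R3 = (93.54)² / 47.0 = 186.2 W

186 W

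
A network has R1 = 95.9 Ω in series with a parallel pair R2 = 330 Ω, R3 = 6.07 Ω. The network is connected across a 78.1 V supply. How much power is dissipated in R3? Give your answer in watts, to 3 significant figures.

Reduce the parallel pair to R_p first; the network is then a simple series string.
R_p = (330×6.07)/(330+6.07) = 5.960 Ω
R_total = 95.9 + 5.960 = 101.9 Ω
I = V / R_total = 78.1 / 101.9 = 0.7667 A
Voltage across the parallel pair: V_p = I × R_p = 0.7667 × 5.960 = 4.570 V
With V_p across R3, its power is V_p²/R3.
P_R3 = (4.570)² / 6.07 = 3.441 W

3.44 W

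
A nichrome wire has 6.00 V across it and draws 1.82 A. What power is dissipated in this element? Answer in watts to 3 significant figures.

10.9 W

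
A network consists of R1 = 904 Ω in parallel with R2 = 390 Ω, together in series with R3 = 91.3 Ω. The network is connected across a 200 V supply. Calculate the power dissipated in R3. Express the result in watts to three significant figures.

First find R_p for the parallel pair, then treat R_p + R3 as a series loop.
R_p = (904×390)/(904+390) = 272.5 Ω
R_total = R_p + 91.3 = 272.5 + 91.3 = 363.8 Ω
I = V / R_total = 200 / 363.8 = 0.5498 A
R3 is the series element, so its power is I²R.
P_R3 = (0.5498)² × 91.3 = 27.60 W

27.6 W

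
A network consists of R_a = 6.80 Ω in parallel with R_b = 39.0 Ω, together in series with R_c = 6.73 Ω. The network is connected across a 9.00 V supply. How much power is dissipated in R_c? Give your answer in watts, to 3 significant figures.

3.48 W

Combine R_a and R_b into their parallel equivalent first, reducing the network to two series resistors.
R_p = (6.80×39.0)/(6.80+39.0) = 5.790 Ω
R_total = R_p + 6.73 = 5.790 + 6.73 = 12.52 Ω
I = V / R_total = 9.00 / 12.52 = 0.7188 A
R_c carries the full series current, so P = I²R.
P_R_c = (0.7188)² × 6.73 = 3.477 W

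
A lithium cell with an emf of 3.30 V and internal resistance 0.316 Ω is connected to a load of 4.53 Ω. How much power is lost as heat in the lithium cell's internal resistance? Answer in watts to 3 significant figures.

0.147 W

The source's internal resistance is just another series element carrying I; its dissipation is I²r.
I = ε / (r + R) = 3.30 / (0.316 + 4.53) = 0.6810 A
P_int = I² r = (0.6810)² × 0.316 = 0.1465 W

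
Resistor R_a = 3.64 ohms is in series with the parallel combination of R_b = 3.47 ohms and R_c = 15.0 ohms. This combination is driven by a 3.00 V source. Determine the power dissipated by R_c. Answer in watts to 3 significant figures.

0.114 W

Replace R_b and R_c with their parallel equivalent so the circuit becomes R_a in series with R_p.
R_p = (3.47×15.0)/(3.47+15.0) = 2.818 Ω
R_total = 3.64 + 2.818 = 6.458 Ω
I = V / R_total = 3.00 / 6.458 = 0.4645 A
Voltage across the parallel pair: V_p = I × R_p = 0.4645 × 2.818 = 1.309 V
R_c sees V_p directly, so P = V_p² / R_c.
P_R_c = (1.309)² / 15.0 = 0.1142 W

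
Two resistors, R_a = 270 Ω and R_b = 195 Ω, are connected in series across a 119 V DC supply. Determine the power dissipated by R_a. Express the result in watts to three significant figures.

Since the resistors are in series they all carry the loop current I = V/R_total; the power in any one is I²R.
R_total = 270 + 195 = 465.0 Ω
I = V / R_total = 119 / 465.0 = 0.2559 A
P_R_a = I² × R_a = (0.2559)² × 270 = 17.68 W

17.7 W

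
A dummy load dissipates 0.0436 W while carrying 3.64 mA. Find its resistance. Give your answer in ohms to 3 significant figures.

3290 Ω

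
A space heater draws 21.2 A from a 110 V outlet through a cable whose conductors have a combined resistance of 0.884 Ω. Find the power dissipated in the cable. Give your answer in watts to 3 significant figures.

The cable is a series resistance carrying the load current; its dissipation is I²R_line.
The cable carries the full 21.2 A.
P_line = I² R_line = (21.20)² × 0.884 = 397.3 W

397 W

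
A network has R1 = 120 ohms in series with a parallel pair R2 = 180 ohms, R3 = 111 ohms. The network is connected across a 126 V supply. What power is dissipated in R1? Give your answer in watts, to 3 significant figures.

53.5 W

Replace R2 and R3 with their parallel equivalent so the circuit becomes R1 in series with R_p.
R_p = (180×111)/(180+111) = 68.66 Ω
R_total = 120 + 68.66 = 188.7 Ω
I = V / R_total = 126 / 188.7 = 0.6679 A
All the current flows through R1; use P = I²R.
P_R1 = (0.6679)² × 120 = 53.53 W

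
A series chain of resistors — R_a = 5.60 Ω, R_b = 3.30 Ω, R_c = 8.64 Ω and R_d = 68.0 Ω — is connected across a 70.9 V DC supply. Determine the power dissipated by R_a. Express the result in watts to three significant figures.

The current is common to all series resistors; compute it, then apply P = I²R for the target.
R_total = 5.60 + 3.30 + 8.64 + 68.0 = 85.54 Ω
I = V / R_total = 70.9 / 85.54 = 0.8289 A
P_R_a = I² × R_a = (0.8289)² × 5.60 = 3.847 W

3.85 W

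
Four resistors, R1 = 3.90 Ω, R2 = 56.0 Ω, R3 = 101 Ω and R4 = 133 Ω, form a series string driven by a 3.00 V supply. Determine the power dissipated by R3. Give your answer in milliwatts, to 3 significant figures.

Series elements share the same current, so find I first, then use P = I²R.
R_total = 3.90 + 56.0 + 101 + 133 = 293.9 Ω
I = V / R_total = 3.00 / 293.9 = 0.01021 A
P_R3 = I² × R3 = (0.01021)² × 101 = 0.01052 W

10.5 mW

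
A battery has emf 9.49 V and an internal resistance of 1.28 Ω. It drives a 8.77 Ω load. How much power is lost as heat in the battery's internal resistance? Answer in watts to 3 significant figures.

Internal loss is I²r, with I set by the total series resistance r+R.
I = ε / (r + R) = 9.49 / (1.28 + 8.77) = 0.9443 A
P_int = I² r = (0.9443)² × 1.28 = 1.141 W

1.14 W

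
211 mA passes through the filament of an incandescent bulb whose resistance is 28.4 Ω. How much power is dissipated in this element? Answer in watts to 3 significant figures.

1.26 W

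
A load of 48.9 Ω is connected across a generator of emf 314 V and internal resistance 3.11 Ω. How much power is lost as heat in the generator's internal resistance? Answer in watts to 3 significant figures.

113 W

Internal loss is I²r, with I set by the total series resistance r+R.
I = ε / (r + R) = 314 / (3.11 + 48.9) = 6.037 A
P_int = I² r = (6.037)² × 3.11 = 113.4 W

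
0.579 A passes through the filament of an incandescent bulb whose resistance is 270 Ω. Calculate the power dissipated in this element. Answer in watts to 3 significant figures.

90.5 W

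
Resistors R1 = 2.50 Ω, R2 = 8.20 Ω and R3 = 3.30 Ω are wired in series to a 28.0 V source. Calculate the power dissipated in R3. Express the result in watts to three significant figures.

Since the resistors are in series they all carry the loop current I = V/R_total; the power in any one is I²R.
R_total = 2.50 + 8.20 + 3.30 = 14.00 Ω
I = V / R_total = 28.0 / 14.00 = 2.000 A
P_R3 = I² × R3 = (2.000)² × 3.30 = 13.20 W

13.2 W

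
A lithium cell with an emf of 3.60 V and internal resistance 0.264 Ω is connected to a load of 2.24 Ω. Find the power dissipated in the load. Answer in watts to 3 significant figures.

With r and R in series, I = ε/(r+R); the load dissipates I²R.
I = ε / (r + R) = 3.60 / (0.264 + 2.24) = 1.438 A
P_load = I² R = (1.438)² × 2.24 = 4.630 W

4.63 W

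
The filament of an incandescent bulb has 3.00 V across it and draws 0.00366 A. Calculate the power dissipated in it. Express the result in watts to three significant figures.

0.0110 W

Both the voltage across and the current through the element are known, so P = V I applies directly.
P = 3.00 V × 0.003660 A = 0.01098 W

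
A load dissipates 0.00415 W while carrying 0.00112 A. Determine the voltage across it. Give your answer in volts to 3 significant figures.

3.71 V

Inverting the appropriate power form: V = P / I.
V = 0.00415 / 0.001120 = 3.705 V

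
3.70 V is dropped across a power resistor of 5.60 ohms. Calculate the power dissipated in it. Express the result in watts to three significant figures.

2.44 W

With V across and R both known, P = V²/R gives the dissipation directly.
P = (3.70 V)² / 5.60 Ω = 2.445 W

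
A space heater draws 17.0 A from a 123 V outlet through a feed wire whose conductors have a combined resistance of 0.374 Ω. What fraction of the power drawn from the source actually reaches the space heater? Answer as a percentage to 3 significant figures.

94.8 %

The feed wire carries the full 17.0 A.
P_line = I² R_line = (17.00)² × 0.374 = 108.1 W
P_source = V I = 123 × 17.00 = 2091 W; P_load = 1983 W
η = P_load / P_source = 1983 / 2091 = 0.9483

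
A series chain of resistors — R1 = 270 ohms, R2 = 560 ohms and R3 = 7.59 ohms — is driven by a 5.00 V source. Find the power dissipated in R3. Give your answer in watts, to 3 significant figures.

The current is common to all series resistors; compute it, then apply P = I²R for the target.
R_total = 270 + 560 + 7.59 = 837.6 Ω
I = V / R_total = 5.00 / 837.6 = 0.005970 A
P_R3 = I² × R3 = (0.005970)² × 7.59 = 0.0002705 W

0.000270 W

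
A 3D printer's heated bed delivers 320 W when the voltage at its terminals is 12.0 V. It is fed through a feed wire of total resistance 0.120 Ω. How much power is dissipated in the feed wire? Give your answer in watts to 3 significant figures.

85.3 W

The feed wire and load are in series, so the same current flows in both; the loss is I²R_line.
I = P / V = 320 / 12.0 = 26.67 A through the feed wire.
P_line = I² R_line = (26.67)² × 0.120 = 85.33 W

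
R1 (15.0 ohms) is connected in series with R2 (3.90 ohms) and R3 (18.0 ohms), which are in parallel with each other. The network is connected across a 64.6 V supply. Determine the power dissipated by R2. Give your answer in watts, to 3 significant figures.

33.2 W

First combine the parallel branches into one equivalent R_p, then R1 + R_p is a series pair.
R_p = (3.90×18.0)/(3.90+18.0) = 3.205 Ω
R_total = 15.0 + 3.205 = 18.21 Ω
I = V / R_total = 64.6 / 18.21 = 3.548 A
Voltage across the parallel pair: V_p = I × R_p = 3.548 × 3.205 = 11.37 V
With V_p across R2, its power is V_p²/R2.
P_R2 = (11.37)² / 3.90 = 33.17 W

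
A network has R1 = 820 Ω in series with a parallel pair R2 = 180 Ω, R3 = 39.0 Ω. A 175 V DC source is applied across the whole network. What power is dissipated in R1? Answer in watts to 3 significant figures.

Collapse R2‖R3 to a single equivalent, reducing the network to two series elements.
R_p = (180×39.0)/(180+39.0) = 32.05 Ω
R_total = 820 + 32.05 = 852.1 Ω
I = V / R_total = 175 / 852.1 = 0.2054 A
The full supply current passes through R1: P = I²R.
P_R1 = (0.2054)² × 820 = 34.59 W

34.6 W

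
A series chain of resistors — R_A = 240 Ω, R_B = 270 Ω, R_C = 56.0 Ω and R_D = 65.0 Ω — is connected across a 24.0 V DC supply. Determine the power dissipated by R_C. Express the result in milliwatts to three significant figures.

81.0 mW

The current is common to all series resistors; compute it, then apply P = I²R for the target.
R_total = 240 + 270 + 56.0 + 65.0 = 631.0 Ω
I = V / R_total = 24.0 / 631.0 = 0.03803 A
P_R_C = I² × R_C = (0.03803)² × 56.0 = 0.08101 W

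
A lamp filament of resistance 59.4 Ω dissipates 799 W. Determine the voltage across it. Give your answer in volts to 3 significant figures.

Rearranging the power relation for the two known quantities gives V = √(P R).
V = √(799 × 59.4) = 217.9 V

218 V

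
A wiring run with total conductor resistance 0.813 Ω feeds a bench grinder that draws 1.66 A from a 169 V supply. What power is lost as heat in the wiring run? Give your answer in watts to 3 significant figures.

2.24 W

Line loss is just I²R for the cable — we know both I and R_line directly.
The wiring run carries the full 1.66 A.
P_line = I² R_line = (1.660)² × 0.813 = 2.240 W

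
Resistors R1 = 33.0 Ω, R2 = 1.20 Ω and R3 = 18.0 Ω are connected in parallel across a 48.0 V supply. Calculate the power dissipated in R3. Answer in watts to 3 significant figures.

Parallel branches share the same voltage; P = V²/R gives the branch power in one step.
P_R3 = V² / R3 = (48.0)² / 18.0 Ω = 128.0 W

128 W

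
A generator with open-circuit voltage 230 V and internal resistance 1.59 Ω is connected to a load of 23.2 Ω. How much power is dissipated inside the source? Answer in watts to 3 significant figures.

r is in series with the load, so it carries the full circuit current — the loss in it is I²r.
I = ε / (r + R) = 230 / (1.59 + 23.2) = 9.278 A
P_int = I² r = (9.278)² × 1.59 = 136.9 W

137 W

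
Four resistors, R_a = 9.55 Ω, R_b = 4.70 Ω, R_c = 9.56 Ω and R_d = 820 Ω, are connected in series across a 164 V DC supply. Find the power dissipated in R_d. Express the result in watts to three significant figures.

31.0 W

The current is common to all series resistors; compute it, then apply P = I²R for the target.
R_total = 9.55 + 4.70 + 9.56 + 820 = 843.8 Ω
I = V / R_total = 164 / 843.8 = 0.1944 A
P_R_d = I² × R_d = (0.1944)² × 820 = 30.98 W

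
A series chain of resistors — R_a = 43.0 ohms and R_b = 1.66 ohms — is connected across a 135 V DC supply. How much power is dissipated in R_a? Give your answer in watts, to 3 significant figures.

393 W

In a series string the same current flows through every resistor — find that current, then P = I²R for the one we want.
R_total = 43.0 + 1.66 = 44.66 Ω
I = V / R_total = 135 / 44.66 = 3.023 A
P_R_a = I² × R_a = (3.023)² × 43.0 = 392.9 W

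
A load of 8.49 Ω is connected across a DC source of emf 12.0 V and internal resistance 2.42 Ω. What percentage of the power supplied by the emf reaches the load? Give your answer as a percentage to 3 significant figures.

Both r and R carry the same current, so the power split is just the resistance split: η = R/(R+r).
η = R / (R + r) = 8.49 / (8.49 + 2.42) = 0.7782

77.8 %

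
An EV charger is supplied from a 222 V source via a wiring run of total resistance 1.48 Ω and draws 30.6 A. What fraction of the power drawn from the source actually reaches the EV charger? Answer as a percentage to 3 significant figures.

The wiring run carries the full 30.6 A.
P_line = I² R_line = (30.60)² × 1.48 = 1386 W
P_source = V I = 222 × 30.60 = 6793 W; P_load = 5407 W
η = P_load / P_source = 5407 / 6793 = 0.7960

79.6 %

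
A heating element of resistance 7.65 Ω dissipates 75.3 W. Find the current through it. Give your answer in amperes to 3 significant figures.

The two known quantities fix the third via I = √(P / R).
I = √(75.3 / 7.65) = 3.137 A

3.14 A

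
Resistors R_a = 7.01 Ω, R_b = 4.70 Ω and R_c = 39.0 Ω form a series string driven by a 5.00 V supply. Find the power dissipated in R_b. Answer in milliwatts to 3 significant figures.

45.7 mW

Series elements share the same current, so find I first, then use P = I²R.
R_total = 7.01 + 4.70 + 39.0 = 50.71 Ω
I = V / R_total = 5.00 / 50.71 = 0.09860 A
P_R_b = I² × R_b = (0.09860)² × 4.70 = 0.04569 W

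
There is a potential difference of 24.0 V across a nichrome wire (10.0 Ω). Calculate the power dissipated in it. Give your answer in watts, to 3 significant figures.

57.6 W

With V across and R both known, P = V²/R gives the dissipation directly.
P = (24.0 V)² / 10.0 Ω = 57.60 W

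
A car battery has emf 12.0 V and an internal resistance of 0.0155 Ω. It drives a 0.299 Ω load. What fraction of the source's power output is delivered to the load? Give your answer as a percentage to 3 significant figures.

Both r and R carry the same current, so the power split is just the resistance split: η = R/(R+r).
η = R / (R + r) = 0.299 / (0.299 + 0.0155) = 0.9507

95.1 %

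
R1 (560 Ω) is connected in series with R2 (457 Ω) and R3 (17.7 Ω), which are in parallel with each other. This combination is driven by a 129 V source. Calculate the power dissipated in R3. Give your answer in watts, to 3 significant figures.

0.820 W

Reduce the parallel pair to R_p first; the network is then a simple series string.
R_p = (457×17.7)/(457+17.7) = 17.04 Ω
R_total = 560 + 17.04 = 577.0 Ω
I = V / R_total = 129 / 577.0 = 0.2236 A
Voltage across the parallel pair: V_p = I × R_p = 0.2236 × 17.04 = 3.809 V
With V_p across R3, its power is V_p²/R3.
P_R3 = (3.809)² / 17.7 = 0.8199 W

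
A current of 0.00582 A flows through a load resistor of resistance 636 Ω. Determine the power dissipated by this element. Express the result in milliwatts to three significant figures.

The current through and the resistance of the element are both given; use P = I²R.
P = (0.005820 A)² × 636 Ω = 0.02154 W

21.5 mW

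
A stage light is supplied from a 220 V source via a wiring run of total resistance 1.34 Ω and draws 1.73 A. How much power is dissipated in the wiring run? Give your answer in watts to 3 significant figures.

The wiring run and load are in series, so the same current flows in both; the loss is I²R_line.
The wiring run carries the full 1.73 A.
P_line = I² R_line = (1.730)² × 1.34 = 4.010 W

4.01 W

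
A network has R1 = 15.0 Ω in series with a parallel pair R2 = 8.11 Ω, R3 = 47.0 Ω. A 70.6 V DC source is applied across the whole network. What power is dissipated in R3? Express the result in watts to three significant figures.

10.6 W

First combine the parallel branches into one equivalent R_p, then R1 + R_p is a series pair.
R_p = (8.11×47.0)/(8.11+47.0) = 6.917 Ω
R_total = 15.0 + 6.917 = 21.92 Ω
I = V / R_total = 70.6 / 21.92 = 3.221 A
Voltage across the parallel pair: V_p = I × R_p = 3.221 × 6.917 = 22.28 V
R3 sees V_p directly, so P = V_p² / R3.
P_R3 = (22.28)² / 47.0 = 10.56 W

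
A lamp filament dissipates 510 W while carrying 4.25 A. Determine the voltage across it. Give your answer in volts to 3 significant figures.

120 V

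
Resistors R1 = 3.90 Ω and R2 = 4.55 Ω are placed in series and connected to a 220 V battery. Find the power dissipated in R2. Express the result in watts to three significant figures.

Every series element carries the same I. Get I from the total resistance, then P = I² × R2.
R_total = 3.90 + 4.55 = 8.450 Ω
I = V / R_total = 220 / 8.450 = 26.04 A
P_R2 = I² × R2 = (26.04)² × 4.55 = 3084 W

3080 W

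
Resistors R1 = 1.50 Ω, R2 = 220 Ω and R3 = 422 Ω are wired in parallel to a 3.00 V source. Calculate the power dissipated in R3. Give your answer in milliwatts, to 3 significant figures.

21.3 mW

Parallel branches share the same voltage; P = V²/R gives the branch power in one step.
P_R3 = V² / R3 = (3.00)² / 422 Ω = 0.02133 W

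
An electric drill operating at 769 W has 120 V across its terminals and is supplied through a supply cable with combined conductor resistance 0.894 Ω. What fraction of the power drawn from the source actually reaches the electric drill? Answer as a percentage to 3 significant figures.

I = P / V = 769 / 120 = 6.408 A through the supply cable.
P_line = I² R_line = (6.408)² × 0.894 = 36.71 W
P_source = P_load + P_line = 769.0 + 36.71 = 805.7 W
η = P_load / P_source = 769.0 / 805.7 = 0.9544

95.4 %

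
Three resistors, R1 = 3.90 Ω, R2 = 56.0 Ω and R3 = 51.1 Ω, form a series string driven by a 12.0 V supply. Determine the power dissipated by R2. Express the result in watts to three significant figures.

Series elements share the same current, so find I first, then use P = I²R.
R_total = 3.90 + 56.0 + 51.1 = 111.0 Ω
I = V / R_total = 12.0 / 111.0 = 0.1081 A
P_R2 = I² × R2 = (0.1081)² × 56.0 = 0.6545 W

0.654 W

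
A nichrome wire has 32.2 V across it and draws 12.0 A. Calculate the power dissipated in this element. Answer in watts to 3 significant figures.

386 W

Both the voltage across and the current through the element are known, so P = V I applies directly.
P = 32.2 V × 12.00 A = 386.4 W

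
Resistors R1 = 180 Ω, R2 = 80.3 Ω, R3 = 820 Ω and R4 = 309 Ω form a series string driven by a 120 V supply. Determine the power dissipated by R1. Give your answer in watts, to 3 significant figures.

1.34 W

In a series string the same current flows through every resistor — find that current, then P = I²R for the one we want.
R_total = 180 + 80.3 + 820 + 309 = 1389 Ω
I = V / R_total = 120 / 1389 = 0.08637 A
P_R1 = I² × R1 = (0.08637)² × 180 = 1.343 W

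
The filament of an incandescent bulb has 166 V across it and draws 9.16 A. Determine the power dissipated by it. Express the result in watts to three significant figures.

Both the voltage across and the current through the element are known, so P = V I applies directly.
P = 166 V × 9.160 A = 1521 W

1520 W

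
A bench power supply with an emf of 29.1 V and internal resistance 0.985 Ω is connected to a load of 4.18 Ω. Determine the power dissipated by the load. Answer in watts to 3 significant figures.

133 W

Load and internal resistance form a series loop — compute the loop current, then the load power via I²R.
I = ε / (r + R) = 29.1 / (0.985 + 4.18) = 5.634 A
P_load = I² R = (5.634)² × 4.18 = 132.7 W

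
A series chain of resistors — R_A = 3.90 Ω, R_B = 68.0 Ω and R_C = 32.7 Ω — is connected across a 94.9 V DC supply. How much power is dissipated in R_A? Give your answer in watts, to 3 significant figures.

The current is common to all series resistors; compute it, then apply P = I²R for the target.
R_total = 3.90 + 68.0 + 32.7 = 104.6 Ω
I = V / R_total = 94.9 / 104.6 = 0.9073 A
P_R_A = I² × R_A = (0.9073)² × 3.90 = 3.210 W

3.21 W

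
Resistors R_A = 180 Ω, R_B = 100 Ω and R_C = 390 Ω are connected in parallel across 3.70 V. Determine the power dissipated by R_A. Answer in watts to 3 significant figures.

Each parallel branch sees the full supply voltage, so P = V²/R applies directly to the target branch.
P_R_A = V² / R_A = (3.70)² / 180 Ω = 0.07606 W

0.0761 W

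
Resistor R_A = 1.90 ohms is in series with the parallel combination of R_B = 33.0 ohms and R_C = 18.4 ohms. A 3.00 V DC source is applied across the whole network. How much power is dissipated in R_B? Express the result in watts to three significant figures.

0.202 W

Replace R_B and R_C with their parallel equivalent so the circuit becomes R_A in series with R_p.
R_p = (33.0×18.4)/(33.0+18.4) = 11.81 Ω
R_total = 1.90 + 11.81 = 13.71 Ω
I = V / R_total = 3.00 / 13.71 = 0.2188 A
Voltage across the parallel pair: V_p = I × R_p = 0.2188 × 11.81 = 2.584 V
R_B sees V_p directly, so P = V_p² / R_B.
P_R_B = (2.584)² / 33.0 = 0.2024 W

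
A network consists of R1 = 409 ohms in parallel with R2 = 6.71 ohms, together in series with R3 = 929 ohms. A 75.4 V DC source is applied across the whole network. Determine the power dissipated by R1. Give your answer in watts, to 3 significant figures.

0.000692 W

First find R_p for the parallel pair, then treat R_p + R3 as a series loop.
R_p = (409×6.71)/(409+6.71) = 6.602 Ω
R_total = R_p + 929 = 6.602 + 929 = 935.6 Ω
I = V / R_total = 75.4 / 935.6 = 0.08059 A
Voltage across the parallel pair: V_p = I × R_p = 0.08059 × 6.602 = 0.5320 V
Use P = V²/R for R1 with V = V_p.
P_R1 = (0.5320)² / 409 = 0.0006921 W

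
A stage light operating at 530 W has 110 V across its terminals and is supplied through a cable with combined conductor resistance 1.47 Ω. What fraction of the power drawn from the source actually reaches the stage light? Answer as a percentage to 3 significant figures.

I = P / V = 530 / 110 = 4.818 A through the cable.
P_line = I² R_line = (4.818)² × 1.47 = 34.13 W
P_source = P_load + P_line = 530.0 + 34.13 = 564.1 W
η = P_load / P_source = 530.0 / 564.1 = 0.9395

94.0 %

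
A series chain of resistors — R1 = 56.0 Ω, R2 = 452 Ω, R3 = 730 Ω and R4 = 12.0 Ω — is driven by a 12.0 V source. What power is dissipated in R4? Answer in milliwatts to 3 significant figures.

Every series element carries the same I. Get I from the total resistance, then P = I² × R4.
R_total = 56.0 + 452 + 730 + 12.0 = 1250 Ω
I = V / R_total = 12.0 / 1250 = 0.009600 A
P_R4 = I² × R4 = (0.009600)² × 12.0 = 0.001106 W

1.11 mW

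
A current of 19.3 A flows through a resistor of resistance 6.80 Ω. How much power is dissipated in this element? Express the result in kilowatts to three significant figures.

2.53 kW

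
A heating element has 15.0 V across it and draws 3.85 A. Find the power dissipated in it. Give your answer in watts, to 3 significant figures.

Both the voltage across and the current through the element are known, so P = V I applies directly.
P = 15.0 V × 3.850 A = 57.75 W

57.8 W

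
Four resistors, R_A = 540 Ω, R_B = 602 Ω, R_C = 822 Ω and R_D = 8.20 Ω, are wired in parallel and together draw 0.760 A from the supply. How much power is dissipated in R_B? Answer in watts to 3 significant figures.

0.0598 W

We need the common branch voltage; get it from I_total × R_eq, then P = V²/R for the branch.
1/R_eq = 1/540 + 1/602 + 1/822 + 1/8.20 ⇒ R_eq = 7.894 Ω
V = I_total × R_eq = 0.7600 × 7.894 = 5.999 V
P_R_B = V² / R_B = (5.999)² / 602 = 0.05979 W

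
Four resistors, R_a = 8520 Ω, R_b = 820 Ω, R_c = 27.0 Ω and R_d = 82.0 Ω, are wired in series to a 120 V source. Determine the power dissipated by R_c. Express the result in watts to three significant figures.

0.00435 W

In a series string the same current flows through every resistor — find that current, then P = I²R for the one we want.
R_total = 8520 + 820 + 27.0 + 82.0 = 9449 Ω
I = V / R_total = 120 / 9449 = 0.01270 A
P_R_c = I² × R_c = (0.01270)² × 27.0 = 0.004355 W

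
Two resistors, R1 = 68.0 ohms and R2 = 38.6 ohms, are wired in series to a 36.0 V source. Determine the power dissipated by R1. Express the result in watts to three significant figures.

The current is common to all series resistors; compute it, then apply P = I²R for the target.
R_total = 68.0 + 38.6 = 106.6 Ω
I = V / R_total = 36.0 / 106.6 = 0.3377 A
P_R1 = I² × R1 = (0.3377)² × 68.0 = 7.755 W

7.76 W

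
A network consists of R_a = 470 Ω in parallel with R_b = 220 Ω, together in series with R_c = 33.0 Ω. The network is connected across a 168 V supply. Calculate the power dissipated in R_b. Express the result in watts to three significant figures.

Combine R_a and R_b into their parallel equivalent first, reducing the network to two series resistors.
R_p = (470×220)/(470+220) = 149.9 Ω
R_total = R_p + 33.0 = 149.9 + 33.0 = 182.9 Ω
I = V / R_total = 168 / 182.9 = 0.9188 A
Voltage across the parallel pair: V_p = I × R_p = 0.9188 × 149.9 = 137.7 V
R_b has V_p across it, so P = V_p²/R_b.
P_R_b = (137.7)² / 220 = 86.16 W

86.2 W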